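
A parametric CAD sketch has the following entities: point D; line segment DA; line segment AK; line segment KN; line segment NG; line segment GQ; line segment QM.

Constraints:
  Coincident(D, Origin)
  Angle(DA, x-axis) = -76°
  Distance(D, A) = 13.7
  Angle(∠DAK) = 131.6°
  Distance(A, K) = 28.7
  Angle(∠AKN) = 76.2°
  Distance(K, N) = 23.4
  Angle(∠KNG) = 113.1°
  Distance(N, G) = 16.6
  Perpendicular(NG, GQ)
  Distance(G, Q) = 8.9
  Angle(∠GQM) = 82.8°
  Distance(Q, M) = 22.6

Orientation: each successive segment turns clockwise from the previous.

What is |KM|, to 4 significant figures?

15.82

NG is perpendicular to GQ, so GQ runs at -25.10°; with |GQ| = 8.9, Q = (-13.40, -8.273). ∠GQM = 82.8° gives QM at -122.3° from the x-axis; with |QM| = 22.6, M = (-25.47, -27.38). Then |KM| = |M − K| = 15.82.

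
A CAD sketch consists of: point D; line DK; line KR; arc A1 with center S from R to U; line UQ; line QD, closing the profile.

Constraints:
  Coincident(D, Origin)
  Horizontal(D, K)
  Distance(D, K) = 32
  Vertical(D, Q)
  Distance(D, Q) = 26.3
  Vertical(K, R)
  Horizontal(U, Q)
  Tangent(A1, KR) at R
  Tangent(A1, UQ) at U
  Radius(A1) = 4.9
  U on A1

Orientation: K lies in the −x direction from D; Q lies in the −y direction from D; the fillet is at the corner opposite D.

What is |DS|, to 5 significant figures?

34.531

D is at the origin; D and K share the same y with |DK| = 32.0 and K on the −x side, so K = (-32.000, 0.0000). DQ is vertical with |DQ| = 26.3 and Q on the −y side, so Q = (0.0000, -26.300). The virtual corner opposite D is at (-32.000, -26.300). A1 meets KR tangentially, so SR is at right angles to KR and tangency of A1 to UQ means the radius SU is perpendicular to UQ, with radius 4.9, so the center S sits 4.9 in from both sides at S = (-27.100, -21.400). Then |DS| = |S − D| = 34.531.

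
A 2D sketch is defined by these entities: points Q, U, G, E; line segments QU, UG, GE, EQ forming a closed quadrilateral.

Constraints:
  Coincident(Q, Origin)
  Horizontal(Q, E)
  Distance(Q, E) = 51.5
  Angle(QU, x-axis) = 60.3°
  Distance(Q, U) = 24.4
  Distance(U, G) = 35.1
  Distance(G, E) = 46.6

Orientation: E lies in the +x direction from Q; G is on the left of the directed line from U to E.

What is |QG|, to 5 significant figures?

58.764

Checks: |UG| = 35.10 ✓; |GE| = 46.60 ✓.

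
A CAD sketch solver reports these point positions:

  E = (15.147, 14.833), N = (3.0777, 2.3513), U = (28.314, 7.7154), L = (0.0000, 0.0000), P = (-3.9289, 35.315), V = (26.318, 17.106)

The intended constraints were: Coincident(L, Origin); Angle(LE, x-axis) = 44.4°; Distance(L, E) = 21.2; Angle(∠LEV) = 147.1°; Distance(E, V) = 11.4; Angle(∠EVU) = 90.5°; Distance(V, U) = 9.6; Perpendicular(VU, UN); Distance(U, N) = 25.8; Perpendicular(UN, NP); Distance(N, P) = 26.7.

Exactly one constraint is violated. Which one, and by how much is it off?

Distance(N, P) = 26.7 — off by 7.00.

L = (0.00, 0.00) ✓; LE at 44.40° ✓; |LE| = 21.20 ✓; ∠LEV = 147.1° ✓; |EV| = 11.40 ✓; ∠EVU = 90.50° ✓; |VU| = 9.600 ✓; ∠(VU, UN) = 90.00° ✓; |UN| = 25.80 ✓; ∠(UN, NP) = 90.00° ✓; |NP| = 33.70 ✗.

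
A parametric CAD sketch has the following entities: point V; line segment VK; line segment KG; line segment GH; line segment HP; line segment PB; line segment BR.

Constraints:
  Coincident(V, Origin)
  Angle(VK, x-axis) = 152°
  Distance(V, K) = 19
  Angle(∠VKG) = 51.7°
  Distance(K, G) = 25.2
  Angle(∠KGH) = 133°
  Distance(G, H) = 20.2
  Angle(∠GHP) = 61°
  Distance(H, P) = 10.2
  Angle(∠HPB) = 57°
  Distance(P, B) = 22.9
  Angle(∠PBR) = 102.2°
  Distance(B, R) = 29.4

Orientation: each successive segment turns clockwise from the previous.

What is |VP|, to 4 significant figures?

17.46

∠KGH = 133.0° gives GH at -23.30° from the x-axis; with |GH| = 20.2, H = (24.85, 11.06). ∠GHP = 61.0° gives HP at -142.3° from the x-axis; with |HP| = 10.2, P = (16.78, 4.821). Then |VP| = |P − V| = 17.46.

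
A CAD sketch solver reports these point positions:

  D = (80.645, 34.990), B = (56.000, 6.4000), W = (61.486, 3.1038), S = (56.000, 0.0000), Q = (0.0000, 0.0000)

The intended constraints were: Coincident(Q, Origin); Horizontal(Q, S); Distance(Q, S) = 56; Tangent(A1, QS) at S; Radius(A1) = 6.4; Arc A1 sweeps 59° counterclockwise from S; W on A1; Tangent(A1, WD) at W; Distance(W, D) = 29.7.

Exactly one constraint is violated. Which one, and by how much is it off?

Distance(W, D) = 29.7 — off by 7.50.

Q = (0.00, 0.00) ✓; Q.y = 0.00, S.y = 0.00 ✓; |QS| = 56.00 ✓; ∠(BS, SQ) = 90.00° ✓; |BS| = 6.400 ✓; bearing(B→W) − bearing(B→S) = 59.00° ✓; |BW| = 6.400 ✓; ∠(BW, WD) = 90.00° ✓; |WD| = 37.20 ✗.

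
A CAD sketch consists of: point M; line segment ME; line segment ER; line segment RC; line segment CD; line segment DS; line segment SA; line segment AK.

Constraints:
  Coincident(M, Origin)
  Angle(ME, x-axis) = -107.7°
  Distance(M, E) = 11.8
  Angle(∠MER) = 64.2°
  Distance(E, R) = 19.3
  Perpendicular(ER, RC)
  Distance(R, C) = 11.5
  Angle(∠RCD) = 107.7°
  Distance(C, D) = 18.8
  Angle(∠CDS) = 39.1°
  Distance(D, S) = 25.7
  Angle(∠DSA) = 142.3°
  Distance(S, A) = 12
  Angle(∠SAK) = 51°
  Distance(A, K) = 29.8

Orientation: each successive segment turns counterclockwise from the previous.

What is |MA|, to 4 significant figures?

28.71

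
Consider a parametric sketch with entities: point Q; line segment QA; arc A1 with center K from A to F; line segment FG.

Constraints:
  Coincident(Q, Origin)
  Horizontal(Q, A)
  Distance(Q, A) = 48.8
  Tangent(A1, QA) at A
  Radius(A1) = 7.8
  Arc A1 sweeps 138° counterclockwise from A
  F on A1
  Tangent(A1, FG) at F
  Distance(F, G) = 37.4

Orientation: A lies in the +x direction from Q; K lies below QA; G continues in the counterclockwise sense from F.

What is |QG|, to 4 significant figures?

81.15

On A1, A sits at bearing 90° from K; a 138° counterclockwise sweep puts F at bearing 228°, so F = K + 7.8·(cos 228°, sin 228°) = (43.58, -13.60). Tangency of A1 to FG means the radius KF is perpendicular to FG, so FG runs along (−sin 228°, cos 228°); with |FG| = 37.4, G = (71.37, -38.62). Then |QG| = |G − Q| = 81.15.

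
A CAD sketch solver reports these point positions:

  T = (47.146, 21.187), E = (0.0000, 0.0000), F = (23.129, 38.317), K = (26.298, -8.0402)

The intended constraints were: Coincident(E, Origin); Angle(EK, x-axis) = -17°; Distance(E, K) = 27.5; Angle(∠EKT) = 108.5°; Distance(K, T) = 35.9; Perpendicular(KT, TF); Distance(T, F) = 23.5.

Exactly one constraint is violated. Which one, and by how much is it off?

Distance(T, F) = 23.5 — off by 6.00.

E = (0.00, 0.00) ✓; EK at -17.00° ✓; |EK| = 27.50 ✓; ∠EKT = 108.5° ✓; |KT| = 35.90 ✓; ∠(KT, TF) = 90.00° ✓; |TF| = 29.50 ✗.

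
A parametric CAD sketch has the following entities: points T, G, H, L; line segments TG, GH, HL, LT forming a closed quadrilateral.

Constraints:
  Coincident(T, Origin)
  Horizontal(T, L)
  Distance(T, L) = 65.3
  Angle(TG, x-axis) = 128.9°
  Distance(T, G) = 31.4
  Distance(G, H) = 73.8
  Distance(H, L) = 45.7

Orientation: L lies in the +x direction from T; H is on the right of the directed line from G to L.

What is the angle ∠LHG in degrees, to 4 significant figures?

92.47°

Checks: T.y = 0.00, L.y = 0.00 ✓; |GH| = 73.80 ✓; |HL| = 45.70 ✓.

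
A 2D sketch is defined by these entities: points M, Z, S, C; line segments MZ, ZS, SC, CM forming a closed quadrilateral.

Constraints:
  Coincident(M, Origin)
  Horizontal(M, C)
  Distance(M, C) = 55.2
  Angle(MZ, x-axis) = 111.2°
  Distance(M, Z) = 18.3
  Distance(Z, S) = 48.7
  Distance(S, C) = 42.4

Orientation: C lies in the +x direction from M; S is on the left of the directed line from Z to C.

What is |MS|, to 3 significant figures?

53.4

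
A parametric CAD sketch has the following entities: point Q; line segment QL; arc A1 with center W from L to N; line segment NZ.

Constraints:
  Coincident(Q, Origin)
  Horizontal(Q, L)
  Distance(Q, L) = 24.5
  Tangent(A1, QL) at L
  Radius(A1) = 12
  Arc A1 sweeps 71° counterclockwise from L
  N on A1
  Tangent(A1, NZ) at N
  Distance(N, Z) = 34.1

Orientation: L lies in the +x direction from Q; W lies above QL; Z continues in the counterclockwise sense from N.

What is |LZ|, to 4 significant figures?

46.16

Q is at the origin; Q and L share the same y with |QL| = 24.5 and L on the +x side, so L = (24.50, 0.000). Since A1 is tangent to QL there, WL ⟂ QL, so W = L + (0, 12) = (24.50, 12.00). On A1, L sits at bearing -90° from W; a 71° counterclockwise sweep puts N at bearing -19°, so N = W + 12.0·(cos -19°, sin -19°) = (35.85, 8.093). Tangency of A1 to NZ means the radius WN is perpendicular to NZ, so NZ runs along (−sin -19°, cos -19°); with |NZ| = 34.1, Z = (46.95, 40.34). Then |LZ| = |Z − L| = 46.16.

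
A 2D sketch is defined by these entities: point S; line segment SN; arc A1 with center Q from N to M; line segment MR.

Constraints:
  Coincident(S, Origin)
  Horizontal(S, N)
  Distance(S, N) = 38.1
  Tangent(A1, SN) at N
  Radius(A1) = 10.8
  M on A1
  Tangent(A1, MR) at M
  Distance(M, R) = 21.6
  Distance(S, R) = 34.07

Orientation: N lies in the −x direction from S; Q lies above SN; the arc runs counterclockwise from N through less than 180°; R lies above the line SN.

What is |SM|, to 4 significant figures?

28.85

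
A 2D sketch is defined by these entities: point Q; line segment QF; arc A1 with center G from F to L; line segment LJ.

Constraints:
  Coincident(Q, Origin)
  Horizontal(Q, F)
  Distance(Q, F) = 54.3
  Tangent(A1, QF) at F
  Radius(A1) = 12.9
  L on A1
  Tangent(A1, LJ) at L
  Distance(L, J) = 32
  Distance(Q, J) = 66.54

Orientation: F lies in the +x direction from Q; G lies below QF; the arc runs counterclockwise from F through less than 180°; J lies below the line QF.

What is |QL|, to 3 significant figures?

44.3

Q is at the origin; Q and F share the same y with |QF| = 54.3 and F on the +x side, so F = (54.3, 0.00). A1 meets QF tangentially, so GF is at right angles to QF, so G = F + (0, -12.9) = (54.3, -12.9). Since GL ⟂ LJ (tangency), |GJ| = √(12.9² + 32.0²) = 34.5 regardless of where L sits on A1. So J lies on both circle(Q, 66.54) and circle(G, 34.5); the below-QF intersection is J = (47.4, -46.7). L is the foot of the tangent from J: L = (41.6, -15.2).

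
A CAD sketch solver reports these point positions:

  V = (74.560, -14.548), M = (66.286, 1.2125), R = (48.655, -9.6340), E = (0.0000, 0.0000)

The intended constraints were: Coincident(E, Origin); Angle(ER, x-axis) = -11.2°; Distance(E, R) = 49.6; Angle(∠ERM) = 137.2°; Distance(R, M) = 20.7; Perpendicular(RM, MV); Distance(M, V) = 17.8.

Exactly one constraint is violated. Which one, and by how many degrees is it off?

Perpendicular(RM, MV) — off by 3.90°.

E = (0.00, 0.00) ✓; ER at -11.20° ✓; |ER| = 49.60 ✓; ∠ERM = 137.2° ✓; |RM| = 20.70 ✓; ∠(RM, MV) = 93.90° ✗; |MV| = 17.80 ✓.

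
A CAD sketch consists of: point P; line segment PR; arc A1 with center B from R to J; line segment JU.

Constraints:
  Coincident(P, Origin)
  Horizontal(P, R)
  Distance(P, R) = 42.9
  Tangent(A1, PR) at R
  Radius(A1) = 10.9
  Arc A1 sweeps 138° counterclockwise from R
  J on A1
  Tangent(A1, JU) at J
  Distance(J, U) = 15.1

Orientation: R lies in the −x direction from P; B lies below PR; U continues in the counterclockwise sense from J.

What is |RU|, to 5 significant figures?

29.368

P is at the origin; P and R share the same y with |PR| = 42.9 and R on the −x side, so R = (-42.900, 0.0000). Since A1 is tangent to PR there, BR ⟂ PR, so B = R + (0, -10.9) = (-42.900, -10.900). On A1, R sits at bearing 90° from B; a 138° counterclockwise sweep puts J at bearing 228°, so J = B + 10.9·(cos 228°, sin 228°) = (-50.194, -19.000). Tangency of A1 to JU means the radius BJ is perpendicular to JU, so JU runs along (−sin 228°, cos 228°); with |JU| = 15.1, U = (-38.972, -29.104). Then |RU| = |U − R| = 29.368.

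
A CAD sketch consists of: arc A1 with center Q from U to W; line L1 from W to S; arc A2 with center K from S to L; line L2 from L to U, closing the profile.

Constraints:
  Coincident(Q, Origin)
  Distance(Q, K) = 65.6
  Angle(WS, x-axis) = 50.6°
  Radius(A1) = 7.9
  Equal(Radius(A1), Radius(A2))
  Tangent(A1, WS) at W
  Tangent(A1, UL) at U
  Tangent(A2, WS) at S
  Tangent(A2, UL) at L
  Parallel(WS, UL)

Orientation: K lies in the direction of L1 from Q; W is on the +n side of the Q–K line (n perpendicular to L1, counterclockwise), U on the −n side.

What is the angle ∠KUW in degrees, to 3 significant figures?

83.1°

The slot axis is L1's direction at 50.6°, so u = (cos 50.6°, sin 50.6°) = (0.635, 0.773) and n = (−sin 50.6°, cos 50.6°) = (-0.773, 0.635). Q is at the origin and K lies 65.6 along u from Q, so K = 65.6·u = (41.6, 50.7). Tangency of A1 to both parallel lines with radius 7.9 puts W and U at Q ± 7.9·n: W = (-6.10, 5.01), U = (6.10, -5.01). Then cos ∠KUW = UK·UW / (|UK||UW|), giving 83.1°.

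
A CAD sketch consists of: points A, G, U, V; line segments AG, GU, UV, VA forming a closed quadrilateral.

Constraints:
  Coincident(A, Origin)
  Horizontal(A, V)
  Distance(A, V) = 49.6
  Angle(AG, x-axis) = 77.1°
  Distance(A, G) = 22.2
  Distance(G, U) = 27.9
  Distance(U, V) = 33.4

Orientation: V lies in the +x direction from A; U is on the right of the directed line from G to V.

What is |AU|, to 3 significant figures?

16.9

Checks: |GU| = 27.90 ✓; |UV| = 33.40 ✓.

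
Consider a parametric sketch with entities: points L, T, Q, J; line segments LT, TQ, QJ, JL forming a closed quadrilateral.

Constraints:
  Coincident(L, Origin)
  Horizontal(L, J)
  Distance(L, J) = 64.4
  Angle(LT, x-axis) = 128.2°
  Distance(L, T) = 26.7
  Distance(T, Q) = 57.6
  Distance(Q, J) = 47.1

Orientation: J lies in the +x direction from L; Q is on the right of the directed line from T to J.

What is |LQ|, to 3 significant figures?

31.0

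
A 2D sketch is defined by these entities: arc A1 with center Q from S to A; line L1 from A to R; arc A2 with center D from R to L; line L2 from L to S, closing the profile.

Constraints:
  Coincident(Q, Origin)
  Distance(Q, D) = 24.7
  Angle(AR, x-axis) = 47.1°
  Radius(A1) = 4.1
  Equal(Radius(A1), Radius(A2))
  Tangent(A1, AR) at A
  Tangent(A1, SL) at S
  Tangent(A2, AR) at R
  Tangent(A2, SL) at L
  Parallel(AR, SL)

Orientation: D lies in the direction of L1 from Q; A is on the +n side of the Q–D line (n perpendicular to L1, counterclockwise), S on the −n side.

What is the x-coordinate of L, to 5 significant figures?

19.817

The slot axis is L1's direction at 47.1°, so u = (cos 47.1°, sin 47.1°) = (0.68072, 0.73254) and n = (−sin 47.1°, cos 47.1°) = (-0.73254, 0.68072). Q is at the origin and D lies 24.7 along u from Q, so D = 24.7·u = (16.814, 18.094). Tangency of A1 to both parallel lines with radius 4.1 puts A and S at Q ± 4.1·n: A = (-3.0034, 2.7910), S = (3.0034, -2.7910). Equal radii place R and L the same way about D: R = D + 4.1·n = (13.810, 20.885), L = D − 4.1·n = (19.817, 15.303). So L.x = 19.817.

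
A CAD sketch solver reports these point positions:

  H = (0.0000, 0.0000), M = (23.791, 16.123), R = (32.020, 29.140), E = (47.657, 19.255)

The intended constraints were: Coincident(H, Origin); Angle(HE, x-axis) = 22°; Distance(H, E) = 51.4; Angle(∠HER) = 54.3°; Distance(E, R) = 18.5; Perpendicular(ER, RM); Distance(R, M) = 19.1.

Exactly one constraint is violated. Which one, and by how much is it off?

Distance(R, M) = 19.1 — off by 3.70.

H = (0.00, 0.00) ✓; HE at 22.00° ✓; |HE| = 51.40 ✓; ∠HER = 54.30° ✓; |ER| = 18.50 ✓; ∠(ER, RM) = 90.00° ✓; |RM| = 15.40 ✗.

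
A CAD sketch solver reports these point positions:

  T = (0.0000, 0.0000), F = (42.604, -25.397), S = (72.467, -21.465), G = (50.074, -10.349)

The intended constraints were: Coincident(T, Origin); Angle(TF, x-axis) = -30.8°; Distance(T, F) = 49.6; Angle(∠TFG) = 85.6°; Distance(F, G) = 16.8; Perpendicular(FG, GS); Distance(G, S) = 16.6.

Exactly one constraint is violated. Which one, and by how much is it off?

Distance(G, S) = 16.6 — off by 8.40.

T = (0.00, 0.00) ✓; TF at -30.80° ✓; |TF| = 49.60 ✓; ∠TFG = 85.60° ✓; |FG| = 16.80 ✓; ∠(FG, GS) = 90.00° ✓; |GS| = 25.00 ✗.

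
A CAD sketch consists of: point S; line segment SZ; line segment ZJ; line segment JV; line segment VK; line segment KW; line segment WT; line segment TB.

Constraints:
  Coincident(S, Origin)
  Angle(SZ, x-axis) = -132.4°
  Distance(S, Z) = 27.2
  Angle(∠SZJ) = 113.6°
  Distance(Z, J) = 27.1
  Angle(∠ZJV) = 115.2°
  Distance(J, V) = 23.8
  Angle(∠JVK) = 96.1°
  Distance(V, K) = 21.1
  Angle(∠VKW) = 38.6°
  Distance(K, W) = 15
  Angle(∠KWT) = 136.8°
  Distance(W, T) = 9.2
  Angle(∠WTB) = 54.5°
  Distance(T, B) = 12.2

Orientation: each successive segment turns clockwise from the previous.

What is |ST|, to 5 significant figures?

44.753

∠VKW = 38.6° gives KW at -128.90° from the x-axis; with |KW| = 15.0, W = (-35.468, 5.1923). ∠KWT = 136.8° gives WT at -172.10° from the x-axis; with |WT| = 9.2, T = (-44.580, 3.9278). Then |ST| = |T − S| = 44.753.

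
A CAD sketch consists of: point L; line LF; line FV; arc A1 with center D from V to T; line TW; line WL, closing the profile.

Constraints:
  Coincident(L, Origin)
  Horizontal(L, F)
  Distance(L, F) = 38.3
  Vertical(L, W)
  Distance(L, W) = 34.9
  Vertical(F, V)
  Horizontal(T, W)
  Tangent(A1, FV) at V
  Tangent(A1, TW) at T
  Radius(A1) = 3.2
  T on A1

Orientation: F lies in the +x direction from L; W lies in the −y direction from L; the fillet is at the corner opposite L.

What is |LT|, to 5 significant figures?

49.498

L is at the origin; L and F share the same y with |LF| = 38.3 and F on the +x side, so F = (38.300, 0.0000). L and W share the same x with |LW| = 34.9 and W on the −y side, so W = (0.0000, -34.900). The virtual corner opposite L is at (38.300, -34.900). Since A1 is tangent to FV there, DV ⟂ FV and A1 meets TW tangentially, so DT is at right angles to TW, with radius 3.2, so the center D sits 3.2 in from both sides at D = (35.100, -31.700). That places the tangent points at V = (38.300, -31.700) on FV and T = (35.100, -34.900) on TW. Then |LT| = |T − L| = 49.498.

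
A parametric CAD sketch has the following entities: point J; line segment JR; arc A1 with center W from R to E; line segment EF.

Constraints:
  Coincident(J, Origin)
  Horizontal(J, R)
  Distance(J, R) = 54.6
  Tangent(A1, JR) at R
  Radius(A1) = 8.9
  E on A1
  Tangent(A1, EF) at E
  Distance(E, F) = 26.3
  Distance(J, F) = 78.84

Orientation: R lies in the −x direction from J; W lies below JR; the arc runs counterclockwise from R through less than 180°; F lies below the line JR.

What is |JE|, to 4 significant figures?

63.03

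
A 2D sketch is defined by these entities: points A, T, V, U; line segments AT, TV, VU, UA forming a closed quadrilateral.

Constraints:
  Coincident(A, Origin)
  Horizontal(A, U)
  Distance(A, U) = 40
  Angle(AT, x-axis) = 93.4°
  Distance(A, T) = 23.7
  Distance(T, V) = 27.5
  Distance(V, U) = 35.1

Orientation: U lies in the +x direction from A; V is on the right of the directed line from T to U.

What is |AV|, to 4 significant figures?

5.901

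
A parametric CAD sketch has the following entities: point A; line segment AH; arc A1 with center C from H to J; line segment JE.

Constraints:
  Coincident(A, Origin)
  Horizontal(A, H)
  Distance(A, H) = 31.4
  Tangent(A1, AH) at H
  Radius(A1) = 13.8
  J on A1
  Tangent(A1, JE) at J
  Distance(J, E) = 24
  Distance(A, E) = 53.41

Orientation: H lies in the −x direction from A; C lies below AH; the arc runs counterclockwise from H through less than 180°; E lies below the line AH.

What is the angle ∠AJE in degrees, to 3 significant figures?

89.1°

A is at the origin; A and H share the same y with |AH| = 31.4 and H on the −x side, so H = (-31.4, 0.00). The tangent condition forces CH to be normal to AH, so C = H + (0, -13.8) = (-31.4, -13.8). Since CJ ⟂ JE (tangency), |CE| = √(13.8² + 24.0²) = 27.7 regardless of where J sits on A1. So E lies on both circle(A, 53.41) and circle(C, 27.7); the below-AH intersection is E = (-33.8, -41.4). J is the foot of the tangent from E: J = (-43.9, -19.6).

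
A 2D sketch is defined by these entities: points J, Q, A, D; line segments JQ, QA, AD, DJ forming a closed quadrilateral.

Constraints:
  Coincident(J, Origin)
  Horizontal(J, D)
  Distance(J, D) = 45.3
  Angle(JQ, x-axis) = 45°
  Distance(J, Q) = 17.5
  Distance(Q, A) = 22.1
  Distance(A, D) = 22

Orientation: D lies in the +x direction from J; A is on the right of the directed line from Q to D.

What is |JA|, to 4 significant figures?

25.02

J is at the origin; JD is horizontal with |JD| = 45.3 and D in +x, so D = (45.3, 0). JQ runs at 45.0° with |JQ| = 17.5, so Q = (12.37, 12.37). A is determined by |QA| = 22.1 and |AD| = 22.0 together: it lies at the intersection of circle(Q, 22.1) and circle(D, 22.0). With |QD| = 35.17, the foot of the radical line on QD is 17.65 from Q and the perpendicular offset is √(22.1² − 17.65²) = 13.30. Taking the right-of-QD solution: A = (24.22, -6.285).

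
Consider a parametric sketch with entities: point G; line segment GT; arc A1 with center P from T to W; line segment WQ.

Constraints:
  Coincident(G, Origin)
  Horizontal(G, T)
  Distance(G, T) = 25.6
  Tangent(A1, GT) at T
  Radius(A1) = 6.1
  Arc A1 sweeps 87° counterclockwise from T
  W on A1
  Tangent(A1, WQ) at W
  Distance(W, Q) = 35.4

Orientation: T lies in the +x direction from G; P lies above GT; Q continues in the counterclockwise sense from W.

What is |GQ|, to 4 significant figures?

53.08

On A1, T sits at bearing -90° from P; an 87° counterclockwise sweep puts W at bearing -3°, so W = P + 6.1·(cos -3°, sin -3°) = (31.69, 5.781). Since A1 is tangent to WQ there, PW ⟂ WQ, so WQ runs along (−sin -3°, cos -3°); with |WQ| = 35.4, Q = (33.54, 41.13). Then |GQ| = |Q − G| = 53.08.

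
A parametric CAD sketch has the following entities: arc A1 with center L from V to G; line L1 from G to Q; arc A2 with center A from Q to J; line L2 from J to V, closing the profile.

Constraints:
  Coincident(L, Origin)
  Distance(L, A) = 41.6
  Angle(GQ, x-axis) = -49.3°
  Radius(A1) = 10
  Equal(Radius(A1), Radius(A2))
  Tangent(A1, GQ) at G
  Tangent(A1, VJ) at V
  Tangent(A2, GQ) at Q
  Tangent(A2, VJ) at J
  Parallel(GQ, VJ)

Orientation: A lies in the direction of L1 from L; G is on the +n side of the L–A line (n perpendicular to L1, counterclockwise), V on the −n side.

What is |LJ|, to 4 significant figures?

42.79

Tangency of A1 to both parallel lines with radius 10.0 puts G and V at L ± 10.0·n: G = (7.581, 6.521), V = (-7.581, -6.521). Equal radii place Q and J the same way about A: Q = A + 10.0·n = (34.71, -25.02), J = A − 10.0·n = (19.55, -38.06). Then |LJ| = |J − L| = 42.79.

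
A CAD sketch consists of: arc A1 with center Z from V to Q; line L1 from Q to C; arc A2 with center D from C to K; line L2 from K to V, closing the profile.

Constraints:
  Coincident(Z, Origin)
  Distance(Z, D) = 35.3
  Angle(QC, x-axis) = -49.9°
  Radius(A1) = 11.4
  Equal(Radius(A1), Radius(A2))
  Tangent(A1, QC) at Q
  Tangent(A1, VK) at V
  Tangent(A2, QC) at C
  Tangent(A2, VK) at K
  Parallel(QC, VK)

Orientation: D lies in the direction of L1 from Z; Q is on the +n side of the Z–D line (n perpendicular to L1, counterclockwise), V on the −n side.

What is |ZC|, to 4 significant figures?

37.10

The slot axis is L1's direction at -49.9°, so u = (cos -49.9°, sin -49.9°) = (0.6441, -0.7649) and n = (−sin -49.9°, cos -49.9°) = (0.7649, 0.6441). Z is at the origin and D lies 35.3 along u from Z, so D = 35.3·u = (22.74, -27.00). Tangency of A1 to both parallel lines with radius 11.4 puts Q and V at Z ± 11.4·n: Q = (8.720, 7.343), V = (-8.720, -7.343). Equal radii place C and K the same way about D: C = D + 11.4·n = (31.46, -19.66), K = D − 11.4·n = (14.02, -34.34). Then |ZC| = |C − Z| = 37.10.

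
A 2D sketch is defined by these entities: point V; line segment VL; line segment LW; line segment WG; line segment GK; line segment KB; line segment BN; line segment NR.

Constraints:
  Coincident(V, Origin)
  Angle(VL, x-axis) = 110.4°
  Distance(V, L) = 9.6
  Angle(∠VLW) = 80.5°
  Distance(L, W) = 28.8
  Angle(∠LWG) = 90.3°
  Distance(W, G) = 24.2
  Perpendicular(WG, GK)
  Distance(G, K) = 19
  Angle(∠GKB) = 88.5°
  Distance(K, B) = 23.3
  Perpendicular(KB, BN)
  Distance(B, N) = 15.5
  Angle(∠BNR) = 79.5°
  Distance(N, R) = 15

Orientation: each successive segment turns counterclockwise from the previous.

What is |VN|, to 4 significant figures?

25.65

V is at the origin; VL runs at 110.4° with length 9.6, so L = (-3.346, 8.998). ∠VLW = 80.5° gives LW at -150.1° from the x-axis; with |LW| = 28.8, W = (-28.31, -5.359). ∠LWG = 90.3° gives WG at -60.40° from the x-axis; with |WG| = 24.2, G = (-16.36, -26.40). The perpendicularity gives GK at right angles to WG, so GK runs at 29.60°; with |GK| = 19.0, K = (0.1609, -17.02). ∠GKB = 88.5° gives KB at 121.1° from the x-axis; with |KB| = 23.3, B = (-11.87, 2.936). KB is perpendicular to BN, so BN runs at -148.9°; with |BN| = 15.5, N = (-25.15, -5.071). Then |VN| = |N − V| = 25.65.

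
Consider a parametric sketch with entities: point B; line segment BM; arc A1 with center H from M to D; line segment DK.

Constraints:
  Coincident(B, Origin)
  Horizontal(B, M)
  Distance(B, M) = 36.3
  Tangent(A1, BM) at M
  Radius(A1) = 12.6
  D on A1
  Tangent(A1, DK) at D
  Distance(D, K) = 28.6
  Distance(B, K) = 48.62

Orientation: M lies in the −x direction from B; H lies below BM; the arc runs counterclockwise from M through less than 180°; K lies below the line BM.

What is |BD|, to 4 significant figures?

50.06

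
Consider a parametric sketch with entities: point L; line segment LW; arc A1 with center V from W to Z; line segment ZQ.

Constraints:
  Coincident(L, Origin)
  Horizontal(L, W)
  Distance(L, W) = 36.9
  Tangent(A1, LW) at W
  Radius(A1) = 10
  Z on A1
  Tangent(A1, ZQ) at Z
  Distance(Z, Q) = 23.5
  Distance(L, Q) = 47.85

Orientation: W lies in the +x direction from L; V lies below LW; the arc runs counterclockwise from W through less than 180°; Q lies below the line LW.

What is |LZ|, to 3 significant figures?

29.8

Checks: |VZ| = 10.00 ✓; ∠(VZ, ZQ) = 90.00° ✓; |ZQ| = 23.50 ✓; |LQ| = 47.85 ✓.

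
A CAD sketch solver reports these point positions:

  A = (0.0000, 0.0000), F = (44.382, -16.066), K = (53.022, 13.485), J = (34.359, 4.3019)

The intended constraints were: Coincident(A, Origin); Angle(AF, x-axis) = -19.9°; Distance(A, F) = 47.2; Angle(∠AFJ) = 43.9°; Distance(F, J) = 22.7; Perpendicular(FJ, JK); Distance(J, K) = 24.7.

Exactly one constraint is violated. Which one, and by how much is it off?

Distance(J, K) = 24.7 — off by 3.90.

A = (0.00, 0.00) ✓; AF at -19.90° ✓; |AF| = 47.20 ✓; ∠AFJ = 43.90° ✓; |FJ| = 22.70 ✓; ∠(FJ, JK) = 90.00° ✓; |JK| = 20.80 ✗.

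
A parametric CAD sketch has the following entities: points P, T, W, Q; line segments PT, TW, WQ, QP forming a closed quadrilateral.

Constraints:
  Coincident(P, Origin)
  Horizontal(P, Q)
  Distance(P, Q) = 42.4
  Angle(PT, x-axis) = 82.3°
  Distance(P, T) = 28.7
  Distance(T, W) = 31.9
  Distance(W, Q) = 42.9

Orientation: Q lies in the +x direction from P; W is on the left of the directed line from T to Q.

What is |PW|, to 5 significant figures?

53.148

P is at the origin; PQ is horizontal with |PQ| = 42.4 and Q in +x, so Q = (42.4, 0). PT runs at 82.3° with |PT| = 28.7, so T = (3.8454, 28.441). W is determined by |TW| = 31.9 and |WQ| = 42.9 together: it lies at the intersection of circle(T, 31.9) and circle(Q, 42.9). With |TQ| = 47.910, the foot of the radical line on TQ is 15.368 from T and the perpendicular offset is √(31.9² − 15.368²) = 27.954. Taking the left-of-TQ solution: W = (32.807, 41.814).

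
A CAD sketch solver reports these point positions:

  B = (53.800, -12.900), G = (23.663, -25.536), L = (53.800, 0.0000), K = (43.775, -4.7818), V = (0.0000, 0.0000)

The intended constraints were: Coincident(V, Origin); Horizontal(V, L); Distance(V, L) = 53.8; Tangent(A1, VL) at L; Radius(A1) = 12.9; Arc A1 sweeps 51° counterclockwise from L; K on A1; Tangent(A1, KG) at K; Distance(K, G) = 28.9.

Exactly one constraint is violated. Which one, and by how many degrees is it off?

Tangent(A1, KG) at K — off by 5.10°.

V = (0.00, 0.00) ✓; V.y = 0.00, L.y = 0.00 ✓; |VL| = 53.80 ✓; ∠(BL, LV) = 90.00° ✓; |BL| = 12.90 ✓; bearing(B→K) − bearing(B→L) = 51.00° ✓; |BK| = 12.90 ✓; ∠(BK, KG) = 95.10° ✗; |KG| = 28.90 ✓.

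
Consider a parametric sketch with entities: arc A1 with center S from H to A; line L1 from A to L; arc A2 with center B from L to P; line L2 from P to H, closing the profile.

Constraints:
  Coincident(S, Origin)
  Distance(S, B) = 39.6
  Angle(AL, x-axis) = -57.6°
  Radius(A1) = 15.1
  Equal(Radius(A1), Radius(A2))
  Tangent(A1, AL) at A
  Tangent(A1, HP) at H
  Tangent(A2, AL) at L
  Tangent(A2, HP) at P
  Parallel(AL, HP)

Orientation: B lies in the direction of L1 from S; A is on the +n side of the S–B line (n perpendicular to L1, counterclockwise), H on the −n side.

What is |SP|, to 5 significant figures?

42.381

Tangency of A1 to both parallel lines with radius 15.1 puts A and H at S ± 15.1·n: A = (12.749, 8.0910), H = (-12.749, -8.0910). Equal radii place L and P the same way about B: L = B + 15.1·n = (33.968, -25.344), P = B − 15.1·n = (8.4694, -41.526). Then |SP| = |P − S| = 42.381.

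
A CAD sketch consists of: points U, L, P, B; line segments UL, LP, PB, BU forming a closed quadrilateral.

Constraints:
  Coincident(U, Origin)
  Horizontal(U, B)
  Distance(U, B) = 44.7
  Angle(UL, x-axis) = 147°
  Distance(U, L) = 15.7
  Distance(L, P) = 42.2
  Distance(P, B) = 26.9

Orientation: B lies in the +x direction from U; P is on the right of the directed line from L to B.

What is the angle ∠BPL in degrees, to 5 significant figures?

113.83°

Checks: |LP| = 42.20 ✓; |PB| = 26.90 ✓.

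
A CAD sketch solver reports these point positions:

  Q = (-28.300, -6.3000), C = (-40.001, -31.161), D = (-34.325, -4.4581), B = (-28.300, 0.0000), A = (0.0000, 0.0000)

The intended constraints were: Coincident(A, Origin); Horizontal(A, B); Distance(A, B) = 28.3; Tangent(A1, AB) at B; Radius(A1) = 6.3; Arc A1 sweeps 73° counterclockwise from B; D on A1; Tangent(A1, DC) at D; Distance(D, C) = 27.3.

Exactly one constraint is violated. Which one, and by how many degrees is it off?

Tangent(A1, DC) at D — off by 5.00°.

A = (0.00, 0.00) ✓; A.y = 0.00, B.y = 0.00 ✓; |AB| = 28.30 ✓; ∠(QB, BA) = 90.00° ✓; |QB| = 6.300 ✓; bearing(Q→D) − bearing(Q→B) = 73.00° ✓; |QD| = 6.300 ✓; ∠(QD, DC) = 85.00° ✗; |DC| = 27.30 ✓.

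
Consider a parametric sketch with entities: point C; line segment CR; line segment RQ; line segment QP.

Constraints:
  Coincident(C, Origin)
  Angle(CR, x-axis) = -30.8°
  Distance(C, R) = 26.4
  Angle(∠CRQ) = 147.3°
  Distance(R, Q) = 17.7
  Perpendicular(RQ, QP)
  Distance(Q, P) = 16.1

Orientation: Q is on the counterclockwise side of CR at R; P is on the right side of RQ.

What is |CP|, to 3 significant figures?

50.2

C is at the origin; CR runs at -30.8° with length 26.4, so R = 26.4·(cos -30.8°, sin -30.8°) = (22.7, -13.5). ∠CRQ = 147.3°, so RQ runs at -30.8° + (180° − 147.3°) = 1.90° from the x-axis; with |RQ| = 17.7, Q = R + 17.7·(cos 1.90°, sin 1.90°) = (40.4, -12.9). RQ ⟂ QP; with |QP| = 16.1 on the right of RQ, P = Q + 16.1·(0.0332, -0.999) = (40.9, -29.0). Then |CP| = |P − C| = 50.2.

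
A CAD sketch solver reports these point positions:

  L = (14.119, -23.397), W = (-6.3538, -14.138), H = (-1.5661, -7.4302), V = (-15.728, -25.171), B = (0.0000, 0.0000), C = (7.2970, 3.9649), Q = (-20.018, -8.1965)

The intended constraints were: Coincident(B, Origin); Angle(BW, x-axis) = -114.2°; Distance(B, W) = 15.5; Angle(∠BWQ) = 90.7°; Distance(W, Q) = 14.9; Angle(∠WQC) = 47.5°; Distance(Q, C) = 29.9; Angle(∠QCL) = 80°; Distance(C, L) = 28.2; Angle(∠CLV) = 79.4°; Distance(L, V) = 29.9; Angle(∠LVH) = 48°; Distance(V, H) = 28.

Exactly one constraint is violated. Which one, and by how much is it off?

Distance(V, H) = 28 — off by 5.30.

B = (0.00, 0.00) ✓; BW at -114.2° ✓; |BW| = 15.50 ✓; ∠BWQ = 90.70° ✓; |WQ| = 14.90 ✓; ∠WQC = 47.50° ✓; |QC| = 29.90 ✓; ∠QCL = 80.00° ✓; |CL| = 28.20 ✓; ∠CLV = 79.40° ✓; |LV| = 29.90 ✓; ∠LVH = 48.00° ✓; |VH| = 22.70 ✗.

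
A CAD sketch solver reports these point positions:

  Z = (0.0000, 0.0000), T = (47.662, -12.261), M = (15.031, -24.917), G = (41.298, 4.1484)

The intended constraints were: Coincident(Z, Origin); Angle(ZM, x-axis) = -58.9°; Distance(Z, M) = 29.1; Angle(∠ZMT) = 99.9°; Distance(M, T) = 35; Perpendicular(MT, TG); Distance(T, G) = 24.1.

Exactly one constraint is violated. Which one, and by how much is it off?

Distance(T, G) = 24.1 — off by 6.50.

Z = (0.00, 0.00) ✓; ZM at -58.90° ✓; |ZM| = 29.10 ✓; ∠ZMT = 99.90° ✓; |MT| = 35.00 ✓; ∠(MT, TG) = 90.00° ✓; |TG| = 17.60 ✗.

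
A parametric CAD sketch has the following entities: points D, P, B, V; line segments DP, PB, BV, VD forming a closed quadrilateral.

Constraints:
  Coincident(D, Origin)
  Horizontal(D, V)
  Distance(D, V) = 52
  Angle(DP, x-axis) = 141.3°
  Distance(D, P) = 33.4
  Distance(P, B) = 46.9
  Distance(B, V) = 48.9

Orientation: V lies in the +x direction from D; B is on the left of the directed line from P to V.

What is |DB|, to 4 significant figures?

40.10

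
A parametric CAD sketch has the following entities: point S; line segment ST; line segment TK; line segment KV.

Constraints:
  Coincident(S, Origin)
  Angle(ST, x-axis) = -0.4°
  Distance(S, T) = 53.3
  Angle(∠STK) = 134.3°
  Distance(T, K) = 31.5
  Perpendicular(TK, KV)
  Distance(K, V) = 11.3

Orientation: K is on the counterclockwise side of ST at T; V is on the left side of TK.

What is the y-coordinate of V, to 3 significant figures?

30.0

∠STK = 134.3°, so TK runs at -0.4° + (180° − 134.3°) = 45.3° from the x-axis; with |TK| = 31.5, K = T + 31.5·(cos 45.3°, sin 45.3°) = (75.5, 22.0). TK ⟂ KV; with |KV| = 11.3 on the left of TK, V = K + 11.3·(-0.711, 0.703) = (67.4, 30.0). So V.y = 30.0.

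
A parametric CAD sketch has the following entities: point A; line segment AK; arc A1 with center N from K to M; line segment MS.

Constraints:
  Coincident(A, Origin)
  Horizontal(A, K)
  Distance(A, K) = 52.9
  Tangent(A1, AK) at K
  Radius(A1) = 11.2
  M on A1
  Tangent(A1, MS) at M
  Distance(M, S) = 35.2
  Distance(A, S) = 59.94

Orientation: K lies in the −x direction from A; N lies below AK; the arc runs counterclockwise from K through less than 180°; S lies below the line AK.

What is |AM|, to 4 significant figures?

64.20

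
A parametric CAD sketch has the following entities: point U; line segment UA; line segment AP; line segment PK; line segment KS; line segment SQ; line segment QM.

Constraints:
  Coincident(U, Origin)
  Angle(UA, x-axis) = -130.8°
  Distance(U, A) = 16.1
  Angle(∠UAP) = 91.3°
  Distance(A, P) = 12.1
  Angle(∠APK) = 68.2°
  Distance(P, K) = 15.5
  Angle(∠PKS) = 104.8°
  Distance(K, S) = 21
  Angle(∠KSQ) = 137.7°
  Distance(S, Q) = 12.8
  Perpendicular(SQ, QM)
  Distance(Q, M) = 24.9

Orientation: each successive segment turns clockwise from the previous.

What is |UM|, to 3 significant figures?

30.4

∠KSQ = 137.7° gives SQ at -88.8° from the x-axis; with |SQ| = 12.8, Q = (8.46, -25.1). SQ ⟂ QM, so QM runs at -179°; with |QM| = 24.9, M = (-16.4, -25.6). Then |UM| = |M − U| = 30.4.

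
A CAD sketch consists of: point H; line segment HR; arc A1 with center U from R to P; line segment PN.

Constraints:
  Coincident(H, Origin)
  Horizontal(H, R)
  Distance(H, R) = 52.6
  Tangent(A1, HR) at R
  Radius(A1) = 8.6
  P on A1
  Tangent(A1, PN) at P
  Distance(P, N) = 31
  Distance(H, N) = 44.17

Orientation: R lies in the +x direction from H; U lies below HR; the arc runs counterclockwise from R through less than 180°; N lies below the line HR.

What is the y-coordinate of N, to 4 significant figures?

-31.96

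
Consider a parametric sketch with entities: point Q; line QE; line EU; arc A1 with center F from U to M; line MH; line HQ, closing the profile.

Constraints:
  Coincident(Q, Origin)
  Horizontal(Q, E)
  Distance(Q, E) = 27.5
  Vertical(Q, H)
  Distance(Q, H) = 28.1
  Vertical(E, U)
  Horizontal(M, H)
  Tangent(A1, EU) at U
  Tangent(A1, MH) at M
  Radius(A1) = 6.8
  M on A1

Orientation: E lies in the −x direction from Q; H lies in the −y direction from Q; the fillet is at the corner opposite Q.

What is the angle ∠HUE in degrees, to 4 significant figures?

103.9°

The virtual corner opposite Q is at (-27.50, -28.10). A1 meets EU tangentially, so FU is at right angles to EU and the tangent condition forces FM to be normal to MH, with radius 6.8, so the center F sits 6.8 in from both sides at F = (-20.70, -21.30). That places the tangent points at U = (-27.50, -21.30) on EU and M = (-20.70, -28.10) on MH. Then cos ∠HUE = UH·UE / (|UH||UE|), giving 103.9°.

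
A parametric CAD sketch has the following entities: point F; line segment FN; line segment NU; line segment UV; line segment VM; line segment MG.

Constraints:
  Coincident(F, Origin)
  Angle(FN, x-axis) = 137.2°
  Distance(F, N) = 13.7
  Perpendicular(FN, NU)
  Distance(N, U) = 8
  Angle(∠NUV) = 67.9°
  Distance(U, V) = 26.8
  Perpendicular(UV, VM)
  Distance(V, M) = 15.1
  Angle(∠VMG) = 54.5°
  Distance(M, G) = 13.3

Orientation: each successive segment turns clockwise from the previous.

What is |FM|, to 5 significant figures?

16.972

∠NUV = 67.9° gives UV at -64.900° from the x-axis; with |UV| = 26.8, V = (6.7520, -9.0911). UV is perpendicular to VM, so VM runs at -154.90°; with |VM| = 15.1, M = (-6.9221, -15.496). Then |FM| = |M − F| = 16.972.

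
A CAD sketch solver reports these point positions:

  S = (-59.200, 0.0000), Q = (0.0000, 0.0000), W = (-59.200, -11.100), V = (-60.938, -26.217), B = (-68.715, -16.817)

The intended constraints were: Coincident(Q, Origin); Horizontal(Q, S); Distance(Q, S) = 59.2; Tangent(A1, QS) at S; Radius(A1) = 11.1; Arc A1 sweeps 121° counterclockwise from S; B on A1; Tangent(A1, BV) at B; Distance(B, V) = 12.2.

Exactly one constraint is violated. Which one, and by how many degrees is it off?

Tangent(A1, BV) at B — off by 8.60°.

Q = (0.00, 0.00) ✓; Q.y = 0.00, S.y = 0.00 ✓; |QS| = 59.20 ✓; ∠(WS, SQ) = 90.00° ✓; |WS| = 11.10 ✓; bearing(W→B) − bearing(W→S) = 121.0° ✓; |WB| = 11.10 ✓; ∠(WB, BV) = 81.40° ✗; |BV| = 12.20 ✓.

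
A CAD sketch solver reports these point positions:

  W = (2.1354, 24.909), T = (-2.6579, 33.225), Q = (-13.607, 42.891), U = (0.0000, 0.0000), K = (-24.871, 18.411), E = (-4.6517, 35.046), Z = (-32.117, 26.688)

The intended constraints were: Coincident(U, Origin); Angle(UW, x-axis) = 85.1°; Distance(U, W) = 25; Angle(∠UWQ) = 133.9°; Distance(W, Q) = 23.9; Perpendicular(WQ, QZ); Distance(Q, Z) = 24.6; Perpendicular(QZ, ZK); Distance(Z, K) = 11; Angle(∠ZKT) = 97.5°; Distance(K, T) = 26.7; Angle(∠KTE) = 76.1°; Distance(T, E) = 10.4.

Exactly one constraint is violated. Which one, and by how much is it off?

Distance(T, E) = 10.4 — off by 7.70.

U = (0.00, 0.00) ✓; UW at 85.10° ✓; |UW| = 25.00 ✓; ∠UWQ = 133.9° ✓; |WQ| = 23.90 ✓; ∠(WQ, QZ) = 90.00° ✓; |QZ| = 24.60 ✓; ∠(QZ, ZK) = 90.00° ✓; |ZK| = 11.00 ✓; ∠ZKT = 97.50° ✓; |KT| = 26.70 ✓; ∠KTE = 76.11° ✓; |TE| = 2.700 ✗.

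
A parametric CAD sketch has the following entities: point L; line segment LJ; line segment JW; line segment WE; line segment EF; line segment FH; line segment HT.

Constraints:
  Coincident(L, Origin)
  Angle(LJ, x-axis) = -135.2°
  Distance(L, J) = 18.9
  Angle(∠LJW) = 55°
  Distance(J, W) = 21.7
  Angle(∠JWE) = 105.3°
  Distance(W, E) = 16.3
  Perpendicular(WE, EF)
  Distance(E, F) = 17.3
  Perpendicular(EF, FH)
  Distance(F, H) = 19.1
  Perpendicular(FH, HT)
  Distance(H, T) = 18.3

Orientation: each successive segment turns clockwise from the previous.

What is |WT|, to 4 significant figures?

2.973

L is at the origin; LJ runs at -135.2° with length 18.9, so J = (-13.41, -13.32). ∠LJW = 55.0° gives JW at 99.80° from the x-axis; with |JW| = 21.7, W = (-17.10, 8.066). ∠JWE = 105.3° gives WE at 25.10° from the x-axis; with |WE| = 16.3, E = (-2.344, 14.98). The perpendicularity gives EF at right angles to WE, so EF runs at -64.90°; with |EF| = 17.3, F = (4.995, -0.6861). The perpendicularity gives FH at right angles to EF, so FH runs at -154.9°; with |FH| = 19.1, H = (-12.30, -8.788). The perpendicularity gives HT at right angles to FH, so HT runs at 115.1°; with |HT| = 18.3, T = (-20.06, 7.784). Then |WT| = |T − W| = 2.973.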